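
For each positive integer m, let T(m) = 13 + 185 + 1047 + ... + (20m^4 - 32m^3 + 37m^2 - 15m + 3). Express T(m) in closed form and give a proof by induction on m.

We claim T(m) = m(4m^4 + 2m^3 + 3m^2 + 3m + 1) for all m ≥ 1.
Base case (m = 1): T(1) = 13, and the closed form gives 13. They agree.
Inductive step: assume the claim holds for m = i, so T(i) = i(4i^4 + 2i^3 + 3i^2 + 3i + 1).
Then T(i+1) = T(i) + (20i^4 + 48i^3 + 61i^2 + 43i + 13) = (i(4i^4 + 2i^3 + 3i^2 + 3i + 1)) + (20i^4 + 48i^3 + 61i^2 + 43i + 13).
Simplifying, T(i+1) = (i + 1)(4i^4 + 18i^3 + 33i^2 + 31i + 13) = (i+1)(4(i+1)^4 + 2(i+1)^3 + 3(i+1)^2 + 3(i+1) + 1),
which is the closed form with m = i+1.
By induction, the statement is established for all m ≥ 1.

T(m) = m(4m^4 + 2m^3 + 3m^2 + 3m + 1)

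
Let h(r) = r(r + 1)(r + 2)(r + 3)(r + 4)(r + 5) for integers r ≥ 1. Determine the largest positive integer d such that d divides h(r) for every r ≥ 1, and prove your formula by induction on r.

Computing the first values: h(1) = 720 and h(2) = 5040; gcd(720, 5040) = 720, so d ≤ 720.
We prove 720 | r(r + 1)(r + 2)(r + 3)(r + 4)(r + 5) for all r ≥ 1 by induction on r.
Base step (r = 1): h(1) = 720 = 720·(1), so 720 | h(1).
Inductive step: suppose the statement holds for some j ≥ 1, i.e. 720 | h(j). Then
h(j+1) − h(j) = (j+1)·(j+2)·(j+3)·(j+4)·(j+5)·(j+6) − j·(j+1)·(j+2)·(j+3)·(j+4)·(j+5) = (j+1)·(j+2)·(j+3)·(j+4)·(j+5)·[(j+6) − j] = 6·(j+1)·(j+2)·(j+3)·(j+4)·(j+5). The product of 5 consecutive integers is divisible by (5)! = 120, so h(j+1) − h(j) is divisible by 6·120 = 720. By the inductive hypothesis 720 | h(j), hence 720 | h(j+1).
This completes the induction.
Therefore the largest such d is 720.

d = 720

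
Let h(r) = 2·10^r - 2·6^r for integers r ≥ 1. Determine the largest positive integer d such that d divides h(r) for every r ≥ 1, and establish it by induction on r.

d = 8

Computing the first values: h(1) = 8 and h(2) = 128; gcd(8, 128) = 8, so d ≤ 8.
We prove 8 | 2·10^r - 2·6^r for all r ≥ 1 by induction on r.
Base step (r = 1): h(1) = 8 = 8·(1), so 8 | h(1).
For the inductive step, assume it holds for an arbitrary m ≥ 1, i.e. 8 | h(m). Then
h(m+1) − 10·h(m) = (2·10^(m+1) - 2·6^(m+1)) − 10·(2·10^m - 2·6^m) = (-2)·6^m·(6 − 10) = (8)·6^m. Since 8 | h(m) by the inductive hypothesis, 8 | 10·h(m); and 8 | 8 since 8 = 8·1. Therefore 8 | h(m+1).
This completes the induction.
Therefore the largest such d is 8.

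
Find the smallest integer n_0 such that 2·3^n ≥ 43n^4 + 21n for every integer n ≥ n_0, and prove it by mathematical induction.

At n = 11: 354294 < 629794, so the inequality fails and n_0 ≥ 12. We prove 2·3^n ≥ 43n^4 + 21n for all n ≥ 12.
For the base case n = 12: 2·3^n = 1062882 and 43n^4 + 21n = 891900, so 1062882 ≥ 891900.
Inductive step: assume the claim holds for n = r, so 2·3^r ≥ 43r^4 + 21r.
Then 2·3^(r + 1) = 3·(2·3^r) ≥ 3·(43r^4 + 21r).
Also, for r ≥ 12 we have 3·(43r^4 + 21r) ≥ 43(r+1)^4 + 21(r+1), since 3·(43r^4 + 21r) − (43(r+1)^4 + 21(r+1)) = 86r^4 - 172r^3 - 258r^2 - 130r - 64, which is nonnegative for all r ≥ 12.
Combining, 2·3^(r + 1) ≥ 43(r+1)^4 + 21(r+1).
This completes the induction.
Hence the smallest such n_0 is 12.

n_0 = 12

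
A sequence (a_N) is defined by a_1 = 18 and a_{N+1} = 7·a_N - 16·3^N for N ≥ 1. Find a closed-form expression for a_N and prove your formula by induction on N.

Computing the first terms: a_1 = 18, a_2 = 78, a_3 = 402. This suggests a_N = 4·3^N + 6·7^(N - 1).
Base case (N = 1): the formula gives 18 = 18 = a_1.
Inductive step: suppose the statement holds for some p ≥ 1, so a_p = 4·3^p + 6·7^(p - 1).
Then a_{p+1} = 7·a_p - 16·3^p = 7·(4·3^p + 6·7^(p - 1)) - 16·3^p = 4·3^(p + 1) + 6·7^p = 4·3^(p+1) + 6·7^((p+1) - 1),
which is the claimed formula at N = p+1.
This completes the induction.

a_N = 4·3^N + 6·7^(N - 1)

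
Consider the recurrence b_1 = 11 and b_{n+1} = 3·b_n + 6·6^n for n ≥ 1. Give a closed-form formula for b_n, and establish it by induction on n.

Computing the first terms: b_1 = 11, b_2 = 69, b_3 = 423. This suggests b_n = -3^(n - 1) + 2·6^n.
For the base case n = 1: the formula gives 11 = 11 = b_1.
Inductive step: suppose the statement holds for some j ≥ 1, so b_j = -3^(j - 1) + 2·6^j.
Then b_{j+1} = 3·b_j + 6·6^j = 3·(-3^(j - 1) + 2·6^j) + 6·6^j = -3^j + 2·6^(j + 1) = -3^((j+1) - 1) + 2·6^(j+1),
which is the claimed formula at n = j+1.
Hence, by induction on n, the claim holds for every n ≥ 1.

b_n = -3^(n - 1) + 2·6^n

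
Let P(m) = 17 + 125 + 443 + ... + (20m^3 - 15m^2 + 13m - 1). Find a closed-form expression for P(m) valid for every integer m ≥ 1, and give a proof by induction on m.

P(m) = m(5m^3 + 5m^2 + 4m + 3)

We claim P(m) = m(5m^3 + 5m^2 + 4m + 3) for all m ≥ 1.
Base step (m = 1): P(1) = 17, and the closed form gives 17. They agree.
Inductive step: assume the claim holds for m = j, so P(j) = j(5j^3 + 5j^2 + 4j + 3).
Then P(j+1) = P(j) + (20j^3 + 45j^2 + 43j + 17) = (j(5j^3 + 5j^2 + 4j + 3)) + (20j^3 + 45j^2 + 43j + 17).
Simplifying, P(j+1) = (j + 1)(5j^3 + 20j^2 + 29j + 17) = (j+1)(5(j+1)^3 + 5(j+1)^2 + 4(j+1) + 3),
which is the closed form with m = j+1.
This completes the induction.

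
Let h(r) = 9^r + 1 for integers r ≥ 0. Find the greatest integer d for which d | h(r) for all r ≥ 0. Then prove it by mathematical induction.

d = 2

Computing the first values: h(0) = 2 and h(1) = 10; gcd(2, 10) = 2, so d ≤ 2.
We prove 2 | 9^r + 1 for all r ≥ 0 by induction on r.
For the base case r = 0: h(0) = 2 = 2·(1), so 2 | h(0).
Inductive step: suppose the statement holds for some p ≥ 0, i.e. 2 | h(p). Then
h(p+1) = 9^(p+1) + 1 = 9·(9^p + 1) - 8 = 9·h(p) - 8. The first term is divisible by 2 by the inductive hypothesis, and -8 is divisible by 2. Hence 2 | h(p+1).
This completes the induction.
Therefore the largest such d is 2.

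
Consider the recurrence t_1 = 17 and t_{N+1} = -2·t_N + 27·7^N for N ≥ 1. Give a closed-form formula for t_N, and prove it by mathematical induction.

t_N = -(-2)^(N + 1) + 3·7^N

Computing the first terms: t_1 = 17, t_2 = 155, t_3 = 1013. This suggests t_N = -(-2)^(N + 1) + 3·7^N.
Base step (N = 1): the formula gives 17 = 17 = t_1.
For the inductive step, assume it holds for an arbitrary m ≥ 1, so t_m = -(-2)^(m + 1) + 3·7^m.
Then t_{m+1} = -2·t_m + 27·7^m = -2·(-(-2)^(m + 1) + 3·7^m) + 27·7^m = -(-2)^(m + 2) + 3·7^(m + 1) = -(-2)^((m+1) + 1) + 3·7^(m+1),
which is the claimed formula at N = m+1.
By induction, the statement is established for all N ≥ 1.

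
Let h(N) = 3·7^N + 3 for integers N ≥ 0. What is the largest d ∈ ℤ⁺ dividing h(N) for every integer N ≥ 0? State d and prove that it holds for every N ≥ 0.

d = 6

Computing the first values: h(0) = 6 and h(1) = 24; gcd(6, 24) = 6, so d ≤ 6.
We prove 6 | 3·7^N + 3 for all N ≥ 0 by induction on N.
When N = 0: h(0) = 6 = 6·(1), so 6 | h(0).
For the inductive step, assume it holds for an arbitrary j ≥ 0, i.e. 6 | h(j). Then
h(j+1) = 3·7^(j+1) + 3 = 7·(3·7^j + 3) - 18 = 7·h(j) - 18. The first term is divisible by 6 by the inductive hypothesis, and -18 is divisible by 6. Hence 6 | h(j+1).
By the principle of mathematical induction, the result holds for all N ≥ 0.
Therefore the largest such d is 6.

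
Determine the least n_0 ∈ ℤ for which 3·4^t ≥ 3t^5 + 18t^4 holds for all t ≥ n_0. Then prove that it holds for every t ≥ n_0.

n_0 = 8

At t = 7: 49152 < 93639, so the inequality fails and n_0 ≥ 8. We prove 3·4^t ≥ 3t^5 + 18t^4 for all t ≥ 8.
For the base case t = 8: 3·4^t = 196608 and 3t^5 + 18t^4 = 172032, so 196608 ≥ 172032.
Inductive step: assume the claim holds for t = r, so 3·4^r ≥ 3r^5 + 18r^4.
Then 3·4^(r + 1) = 4·(3·4^r) ≥ 4·(3r^5 + 18r^4).
Also, for r ≥ 8 we have 4·(3r^5 + 18r^4) ≥ 3(r+1)^5 + 18(r+1)^4, since 4·(3r^5 + 18r^4) − (3(r+1)^5 + 18(r+1)^4) = 9r^5 + 39r^4 - 102r^3 - 138r^2 - 87r - 21, which is nonnegative for all r ≥ 8.
Combining, 3·4^(r + 1) ≥ 3(r+1)^5 + 18(r+1)^4.
By induction, the statement is established for all t ≥ 8.
Hence the smallest such n_0 is 8.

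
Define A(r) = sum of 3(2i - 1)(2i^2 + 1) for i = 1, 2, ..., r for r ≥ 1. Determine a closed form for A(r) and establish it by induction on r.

A(r) = r(3r^3 + 4r^2 + 3r - 1)

We claim A(r) = r(3r^3 + 4r^2 + 3r - 1) for all r ≥ 1.
When r = 1: A(1) = 9, and the closed form gives 9. They agree.
Inductive step: suppose the statement holds for some i ≥ 1, so A(i) = i(3i^3 + 4i^2 + 3i - 1).
Then A(i+1) = A(i) + (3(2i + 1)(2(i + 1)^2 + 1)) = (i(3i^3 + 4i^2 + 3i - 1)) + (3(2i + 1)(2(i + 1)^2 + 1)).
Simplifying, A(i+1) = (i + 1)(3i^3 + 13i^2 + 20i + 9) = (i+1)(3(i+1)^3 + 4(i+1)^2 + 3(i+1) - 1),
which is the closed form with r = i+1.
By the principle of mathematical induction, the result holds for all r ≥ 1.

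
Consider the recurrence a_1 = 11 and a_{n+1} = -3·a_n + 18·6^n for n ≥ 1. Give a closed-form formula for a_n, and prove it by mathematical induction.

Computing the first terms: a_1 = 11, a_2 = 75, a_3 = 423. This suggests a_n = -(-3)^(n - 1) + 2·6^n.
Base step (n = 1): the formula gives 11 = 11 = a_1.
Inductive step: assume the claim holds for n = j, so a_j = -(-3)^(j - 1) + 2·6^j.
Then a_{j+1} = -3·a_j + 18·6^j = -3·(-(-3)^(j - 1) + 2·6^j) + 18·6^j = -(-3)^j + 2·6^(j + 1) = -(-3)^((j+1) - 1) + 2·6^(j+1),
which is the claimed formula at n = j+1.
By induction, the statement is established for all n ≥ 1.

a_n = -(-3)^(n - 1) + 2·6^n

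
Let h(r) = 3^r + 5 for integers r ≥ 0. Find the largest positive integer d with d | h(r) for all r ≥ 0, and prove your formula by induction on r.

d = 2

Computing the first values: h(0) = 6 and h(1) = 8; gcd(6, 8) = 2, so d ≤ 2.
We prove 2 | 3^r + 5 for all r ≥ 0 by induction on r.
For the base case r = 0: h(0) = 6 = 2·(3), so 2 | h(0).
Inductive step: suppose the statement holds for some k ≥ 0, i.e. 2 | h(k). Then
h(k+1) = 3^(k+1) + 5 = 3·(3^k + 5) - 10 = 3·h(k) - 10. The first term is divisible by 2 by the inductive hypothesis, and -10 is divisible by 2. Hence 2 | h(k+1).
This completes the induction.
Therefore the largest such d is 2.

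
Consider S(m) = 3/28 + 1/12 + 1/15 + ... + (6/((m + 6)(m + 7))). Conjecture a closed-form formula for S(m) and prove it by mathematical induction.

We claim S(m) = 6m/(7(m + 7)) for all m ≥ 1.
When m = 1: S(1) = 3/28, and the closed form gives 3/28. They agree.
Inductive step: suppose the statement holds for some i ≥ 1, so S(i) = 6i/(7(i + 7)).
Then S(i+1) = S(i) + (6/((i + 7)(i + 8))) = (6i/(7(i + 7))) + (6/((i + 7)(i + 8))).
Simplifying, S(i+1) = 6(i + 1)/(7(i + 8)) = 6(i+1)/(7((i+1) + 7)),
which is the closed form with m = i+1.
This completes the induction.

S(m) = 6m/(7(m + 7))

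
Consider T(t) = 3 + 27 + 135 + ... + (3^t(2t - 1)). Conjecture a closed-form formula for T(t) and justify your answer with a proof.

T(t) = 3·3^t(t - 1) + 3

We claim T(t) = 3·3^t(t - 1) + 3 for all t ≥ 1.
For the base case t = 1: T(1) = 3, and the closed form gives 3. They agree.
For the inductive step, assume it holds for an arbitrary p ≥ 1, so T(p) = 3·3^p(p - 1) + 3.
Then T(p+1) = T(p) + (3^(p + 1)(2p + 1)) = (3·3^p(p - 1) + 3) + (3^(p + 1)(2p + 1)).
Simplifying, T(p+1) = 9·3^p·p + 3 = 3·3^(p+1)((p+1) - 1) + 3,
which is the closed form with t = p+1.
By the principle of mathematical induction, the result holds for all t ≥ 1.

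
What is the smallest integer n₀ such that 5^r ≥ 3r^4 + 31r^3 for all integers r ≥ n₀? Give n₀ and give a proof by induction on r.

n₀ = 6

At r = 5: 3125 < 5750, so the inequality fails and n₀ ≥ 6. We prove 5^r ≥ 3r^4 + 31r^3 for all r ≥ 6.
For the base case r = 6: 5^r = 15625 and 3r^4 + 31r^3 = 10584, so 15625 ≥ 10584.
Suppose the result is true for r = m, so 5^m ≥ 3m^4 + 31m^3.
Then 5^(m + 1) = 5·(5^m) ≥ 5·(3m^4 + 31m^3).
Also, for m ≥ 6 we have 5·(3m^4 + 31m^3) ≥ 3(m+1)^4 + 31(m+1)^3, since 5·(3m^4 + 31m^3) − (3(m+1)^4 + 31(m+1)^3) = 12m^4 + 112m^3 - 111m^2 - 105m - 34, which is nonnegative for all m ≥ 6.
Combining, 5^(m + 1) ≥ 3(m+1)^4 + 31(m+1)^3.
This completes the induction.
Hence the smallest such n₀ is 6.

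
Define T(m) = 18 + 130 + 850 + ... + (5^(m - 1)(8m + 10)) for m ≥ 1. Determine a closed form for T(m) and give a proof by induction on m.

T(m) = 2·5^m(m + 1) - 2

We claim T(m) = 2·5^m(m + 1) - 2 for all m ≥ 1.
For the base case m = 1: T(1) = 18, and the closed form gives 18. They agree.
Inductive step: assume the claim holds for m = p, so T(p) = 2·5^p(p + 1) - 2.
Then T(p+1) = T(p) + (5^p(8p + 18)) = (2·5^p(p + 1) - 2) + (5^p(8p + 18)).
Simplifying, T(p+1) = 10·5^p·p + 20·5^p - 2 = 2·5^(p+1)((p+1) + 1) - 2,
which is the closed form with m = p+1.
By the principle of mathematical induction, the result holds for all m ≥ 1.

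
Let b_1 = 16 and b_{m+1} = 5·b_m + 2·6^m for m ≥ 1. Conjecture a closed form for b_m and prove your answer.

b_m = 4·5^(m - 1) + 2·6^m

Computing the first terms: b_1 = 16, b_2 = 92, b_3 = 532. This suggests b_m = 4·5^(m - 1) + 2·6^m.
For the base case m = 1: the formula gives 16 = 16 = b_1.
Suppose the result is true for m = i, so b_i = 4·5^(i - 1) + 2·6^i.
Then b_{i+1} = 5·b_i + 2·6^i = 5·(4·5^(i - 1) + 2·6^i) + 2·6^i = 4·5^i + 2·6^(i + 1) = 4·5^((i+1) - 1) + 2·6^(i+1),
which is the claimed formula at m = i+1.
By induction, the statement is established for all m ≥ 1.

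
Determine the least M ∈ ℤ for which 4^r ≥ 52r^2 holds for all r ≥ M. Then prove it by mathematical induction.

At r = 5: 1024 < 1300, so the inequality fails and M ≥ 6. We prove 4^r ≥ 52r^2 for all r ≥ 6.
When r = 6: 4^r = 4096 and 52r^2 = 1872, so 4096 ≥ 1872.
Inductive step: suppose the statement holds for some k ≥ 6, so 4^k ≥ 52k^2.
Then 4^(k + 1) = 4·(4^k) ≥ 4·(52k^2).
Also, for k ≥ 6 we have 4·(52k^2) ≥ 52(k+1)^2, since 4 ≥ (1 + 1/k)^2 for all k ≥ 6.
Combining, 4^(k + 1) ≥ 52(k+1)^2.
By induction, the statement is established for all r ≥ 6.
Hence the smallest such M is 6.

M = 6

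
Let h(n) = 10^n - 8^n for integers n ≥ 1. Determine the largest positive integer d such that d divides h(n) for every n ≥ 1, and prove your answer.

Computing the first values: h(1) = 2 and h(2) = 36; gcd(2, 36) = 2, so d ≤ 2.
We prove 2 | 10^n - 8^n for all n ≥ 1 by induction on n.
Base case (n = 1): h(1) = 2 = 2·(1), so 2 | h(1).
Inductive step: suppose the statement holds for some i ≥ 1, i.e. 2 | h(i). Then
10^{i+1} − 8^{i+1} = 10·10^i − 8·8^i = 10·(10^i − 8^i) + (2)·8^i. The first term is divisible by 2 by the inductive hypothesis, and the second term (2)·8^i is divisible by 2 since 2 | 2. Hence 2 | h(i+1).
By the principle of mathematical induction, the result holds for all n ≥ 1.
Therefore the largest such d is 2.

d = 2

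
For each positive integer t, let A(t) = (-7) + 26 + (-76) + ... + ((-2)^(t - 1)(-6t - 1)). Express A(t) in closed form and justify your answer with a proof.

We claim A(t) = (-2)^t(2t + 1) - 1 for all t ≥ 1.
For the base case t = 1: A(1) = -7, and the closed form gives -7. They agree.
Inductive step: suppose the statement holds for some m ≥ 1, so A(m) = (-2)^m(2m + 1) - 1.
Then A(m+1) = A(m) + ((-2)^m(-6m - 7)) = ((-2)^m(2m + 1) - 1) + ((-2)^m(-6m - 7)).
Simplifying, A(m+1) = -4(-2)^m·m - 6(-2)^m - 1 = (-2)^(m+1)(2(m+1) + 1) - 1,
which is the closed form with t = m+1.
Hence, by induction on t, the claim holds for every t ≥ 1.

A(t) = (-2)^t(2t + 1) - 1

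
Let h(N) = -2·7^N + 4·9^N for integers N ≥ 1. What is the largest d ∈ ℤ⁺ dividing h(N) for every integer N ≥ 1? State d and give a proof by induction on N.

Computing the first values: h(1) = 22 and h(2) = 226; gcd(22, 226) = 2, so d ≤ 2.
We prove 2 | -2·7^N + 4·9^N for all N ≥ 1 by induction on N.
Base case (N = 1): h(1) = 22 = 2·(11), so 2 | h(1).
Inductive step: assume the claim holds for N = j, i.e. 2 | h(j). Then
h(j+1) − 9·h(j) = (-2·7^(j+1) + 4·9^(j+1)) − 9·(-2·7^j + 4·9^j) = (-2)·7^j·(7 − 9) = (4)·7^j. Since 2 | h(j) by the inductive hypothesis, 2 | 9·h(j); and 2 | 4 since 4 = 2·2. Therefore 2 | h(j+1).
By the principle of mathematical induction, the result holds for all N ≥ 1.
Therefore the largest such d is 2.

d = 2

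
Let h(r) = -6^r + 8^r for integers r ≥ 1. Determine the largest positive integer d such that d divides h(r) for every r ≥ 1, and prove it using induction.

d = 2

Computing the first values: h(1) = 2 and h(2) = 28; gcd(2, 28) = 2, so d ≤ 2.
We prove 2 | -6^r + 8^r for all r ≥ 1 by induction on r.
Base case (r = 1): h(1) = 2 = 2·(1), so 2 | h(1).
For the inductive step, assume it holds for an arbitrary i ≥ 1, i.e. 2 | h(i). Then
8^{i+1} − 6^{i+1} = 8·8^i − 6·6^i = 8·(8^i − 6^i) + (2)·6^i. The first term is divisible by 2 by the inductive hypothesis, and the second term (2)·6^i is divisible by 2 since 2 | 2. Hence 2 | h(i+1).
Hence, by induction on r, the claim holds for every r ≥ 1.
Therefore the largest such d is 2.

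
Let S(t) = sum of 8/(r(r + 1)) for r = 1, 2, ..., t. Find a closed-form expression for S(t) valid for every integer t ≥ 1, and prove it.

We claim S(t) = 8t/(t + 1) for all t ≥ 1.
Base step (t = 1): S(1) = 4, and the closed form gives 4. They agree.
Suppose the result is true for t = r, so S(r) = 8r/(r + 1).
Then S(r+1) = S(r) + (8/((r + 1)(r + 2))) = (8r/(r + 1)) + (8/((r + 1)(r + 2))).
Simplifying, S(r+1) = 8(r + 1)/(r + 2) = 8(r+1)/((r+1) + 1),
which is the closed form with t = r+1.
This completes the induction.

S(t) = 8t/(t + 1)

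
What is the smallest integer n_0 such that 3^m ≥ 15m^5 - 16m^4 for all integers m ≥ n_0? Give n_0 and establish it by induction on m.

At m = 14: 4782969 < 7452704, so the inequality fails and n_0 ≥ 15. We prove 3^m ≥ 15m^5 - 16m^4 for all m ≥ 15.
Base case (m = 15): 3^m = 14348907 and 15m^5 - 16m^4 = 10580625, so 14348907 ≥ 10580625.
Inductive step: assume the claim holds for m = j, so 3^j ≥ 15j^5 - 16j^4.
Then 3^(j + 1) = 3·(3^j) ≥ 3·(15j^5 - 16j^4).
Also, for j ≥ 15 we have 3·(15j^5 - 16j^4) ≥ 15(j+1)^5 - 16(j+1)^4, since 3·(15j^5 - 16j^4) − (15(j+1)^5 - 16(j+1)^4) = 30j^5 - 107j^4 - 86j^3 - 54j^2 - 11j + 1, which is nonnegative for all j ≥ 15.
Combining, 3^(j + 1) ≥ 15(j+1)^5 - 16(j+1)^4.
By the principle of mathematical induction, the result holds for all m ≥ 15.
Hence the smallest such n_0 is 15.

n_0 = 15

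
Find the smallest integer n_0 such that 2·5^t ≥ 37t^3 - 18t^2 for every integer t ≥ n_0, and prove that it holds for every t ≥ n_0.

At t = 4: 1250 < 2080, so the inequality fails and n_0 ≥ 5. We prove 2·5^t ≥ 37t^3 - 18t^2 for all t ≥ 5.
When t = 5: 2·5^t = 6250 and 37t^3 - 18t^2 = 4175, so 6250 ≥ 4175.
Suppose the result is true for t = r, so 2·5^r ≥ 37r^3 - 18r^2.
Then 2·5^(r + 1) = 5·(2·5^r) ≥ 5·(37r^3 - 18r^2).
Also, for r ≥ 5 we have 5·(37r^3 - 18r^2) ≥ 37(r+1)^3 - 18(r+1)^2, since 5·(37r^3 - 18r^2) − (37(r+1)^3 - 18(r+1)^2) = 148r^3 - 183r^2 - 75r - 19, which is nonnegative for all r ≥ 5.
Combining, 2·5^(r + 1) ≥ 37(r+1)^3 - 18(r+1)^2.
Hence, by induction on t, the claim holds for every t ≥ 5.
Hence the smallest such n_0 is 5.

n_0 = 5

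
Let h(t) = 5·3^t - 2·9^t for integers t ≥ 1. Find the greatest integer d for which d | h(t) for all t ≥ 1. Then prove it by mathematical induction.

Computing the first values: h(1) = -3 and h(2) = -117; gcd(-3, -117) = 3, so d ≤ 3.
We prove 3 | 5·3^t - 2·9^t for all t ≥ 1 by induction on t.
Base case (t = 1): h(1) = -3 = 3·(-1), so 3 | h(1).
Inductive step: suppose the statement holds for some m ≥ 1, i.e. 3 | h(m). Then
h(m+1) − 9·h(m) = (5·3^(m+1) - 2·9^(m+1)) − 9·(5·3^m - 2·9^m) = (5)·3^m·(3 − 9) = (-30)·3^m. Since 3 | h(m) by the inductive hypothesis, 3 | 9·h(m); and 3 | -30 since -30 = 3·-10. Therefore 3 | h(m+1).
By induction, the statement is established for all t ≥ 1.
Therefore the largest such d is 3.

d = 3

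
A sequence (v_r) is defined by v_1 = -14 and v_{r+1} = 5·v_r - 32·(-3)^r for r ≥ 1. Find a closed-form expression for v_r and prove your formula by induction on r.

v_r = 4(-3)^r - 2·5^(r - 1)

Computing the first terms: v_1 = -14, v_2 = 26, v_3 = -158. This suggests v_r = 4(-3)^r - 2·5^(r - 1).
Base case (r = 1): the formula gives -14 = -14 = v_1.
For the inductive step, assume it holds for an arbitrary i ≥ 1, so v_i = 4(-3)^i - 2·5^(i - 1).
Then v_{i+1} = 5·v_i - 32·(-3)^i = 5·(4(-3)^i - 2·5^(i - 1)) - 32·(-3)^i = 4(-3)^(i + 1) - 2·5^i = 4(-3)^(i+1) - 2·5^((i+1) - 1),
which is the claimed formula at r = i+1.
Hence, by induction on r, the claim holds for every r ≥ 1.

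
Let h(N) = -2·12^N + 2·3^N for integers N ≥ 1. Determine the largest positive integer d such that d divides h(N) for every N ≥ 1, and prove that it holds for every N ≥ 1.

d = 18

Computing the first values: h(1) = -18 and h(2) = -270; gcd(-18, -270) = 18, so d ≤ 18.
We prove 18 | -2·12^N + 2·3^N for all N ≥ 1 by induction on N.
For the base case N = 1: h(1) = -18 = 18·(-1), so 18 | h(1).
Inductive step: suppose the statement holds for some m ≥ 1, i.e. 18 | h(m). Then
h(m+1) − 12·h(m) = (-2·12^(m+1) + 2·3^(m+1)) − 12·(-2·12^m + 2·3^m) = (2)·3^m·(3 − 12) = (-18)·3^m. Since 18 | h(m) by the inductive hypothesis, 18 | 12·h(m); and 18 | -18 since -18 = 18·-1. Therefore 18 | h(m+1).
This completes the induction.
Therefore the largest such d is 18.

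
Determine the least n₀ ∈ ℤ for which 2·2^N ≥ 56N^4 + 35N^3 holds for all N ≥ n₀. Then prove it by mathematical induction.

n₀ = 23

At N = 22: 8388608 < 13491016, so the inequality fails and n₀ ≥ 23. We prove 2·2^N ≥ 56N^4 + 35N^3 for all N ≥ 23.
For the base case N = 23: 2·2^N = 16777216 and 56N^4 + 35N^3 = 16096941, so 16777216 ≥ 16096941.
For the inductive step, assume it holds for an arbitrary r ≥ 23, so 2·2^r ≥ 56r^4 + 35r^3.
Then 2·2^(r + 1) = 2·(2·2^r) ≥ 2·(56r^4 + 35r^3).
Also, for r ≥ 23 we have 2·(56r^4 + 35r^3) ≥ 56(r+1)^4 + 35(r+1)^3, since 2·(56r^4 + 35r^3) − (56(r+1)^4 + 35(r+1)^3) = 56r^4 - 189r^3 - 441r^2 - 329r - 91, which is nonnegative for all r ≥ 23.
Combining, 2·2^(r + 1) ≥ 56(r+1)^4 + 35(r+1)^3.
Hence, by induction on N, the claim holds for every N ≥ 23.
Hence the smallest such n₀ is 23.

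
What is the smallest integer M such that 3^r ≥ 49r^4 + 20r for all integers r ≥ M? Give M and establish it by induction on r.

At r = 12: 531441 < 1016304, so the inequality fails and M ≥ 13. We prove 3^r ≥ 49r^4 + 20r for all r ≥ 13.
Base case (r = 13): 3^r = 1594323 and 49r^4 + 20r = 1399749, so 1594323 ≥ 1399749.
For the inductive step, assume it holds for an arbitrary j ≥ 13, so 3^j ≥ 49j^4 + 20j.
Then 3^(j + 1) = 3·(3^j) ≥ 3·(49j^4 + 20j).
Also, for j ≥ 13 we have 3·(49j^4 + 20j) ≥ 49(j+1)^4 + 20(j+1), since 3·(49j^4 + 20j) − (49(j+1)^4 + 20(j+1)) = 98j^4 - 196j^3 - 294j^2 - 156j - 69, which is nonnegative for all j ≥ 13.
Combining, 3^(j + 1) ≥ 49(j+1)^4 + 20(j+1).
By the principle of mathematical induction, the result holds for all r ≥ 13.
Hence the smallest such M is 13.

M = 13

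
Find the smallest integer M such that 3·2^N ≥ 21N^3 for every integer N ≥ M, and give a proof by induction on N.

At N = 14: 49152 < 57624, so the inequality fails and M ≥ 15. We prove 3·2^N ≥ 21N^3 for all N ≥ 15.
When N = 15: 3·2^N = 98304 and 21N^3 = 70875, so 98304 ≥ 70875.
Inductive step: assume the claim holds for N = j, so 3·2^j ≥ 21j^3.
Then 3·2^(j + 1) = 2·(3·2^j) ≥ 2·(21j^3).
Also, for j ≥ 15 we have 2·(21j^3) ≥ 21(j+1)^3, since 2 ≥ (1 + 1/j)^3 for all j ≥ 15.
Combining, 3·2^(j + 1) ≥ 21(j+1)^3.
By the principle of mathematical induction, the result holds for all N ≥ 15.
Hence the smallest such M is 15.

M = 15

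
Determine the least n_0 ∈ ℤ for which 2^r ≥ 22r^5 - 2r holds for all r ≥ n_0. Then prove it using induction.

At r = 28: 268435456 < 378628040, so the inequality fails and n_0 ≥ 29. We prove 2^r ≥ 22r^5 - 2r for all r ≥ 29.
For the base case r = 29: 2^r = 536870912 and 22r^5 - 2r = 451245220, so 536870912 ≥ 451245220.
Inductive step: assume the claim holds for r = j, so 2^j ≥ 22j^5 - 2j.
Then 2^(j + 1) = 2·(2^j) ≥ 2·(22j^5 - 2j).
Also, for j ≥ 29 we have 2·(22j^5 - 2j) ≥ 22(j+1)^5 - 2(j+1), since 2·(22j^5 - 2j) − (22(j+1)^5 - 2(j+1)) = 22j^5 - 110j^4 - 220j^3 - 220j^2 - 112j - 20, which is nonnegative for all j ≥ 29.
Combining, 2^(j + 1) ≥ 22(j+1)^5 - 2(j+1).
Hence, by induction on r, the claim holds for every r ≥ 29.
Hence the smallest such n_0 is 29.

n_0 = 29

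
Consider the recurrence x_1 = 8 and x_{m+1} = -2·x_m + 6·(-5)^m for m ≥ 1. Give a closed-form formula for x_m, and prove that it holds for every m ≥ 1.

x_m = (-2)^m - 2(-5)^m

Computing the first terms: x_1 = 8, x_2 = -46, x_3 = 242. This suggests x_m = (-2)^m - 2(-5)^m.
Base step (m = 1): the formula gives 8 = 8 = x_1.
For the inductive step, assume it holds for an arbitrary r ≥ 1, so x_r = (-2)^r - 2(-5)^r.
Then x_{r+1} = -2·x_r + 6·(-5)^r = -2·((-2)^r - 2(-5)^r) + 6·(-5)^r = (-2)^(r + 1) - 2(-5)^(r + 1),
which is the claimed formula at m = r+1.
By induction, the statement is established for all m ≥ 1.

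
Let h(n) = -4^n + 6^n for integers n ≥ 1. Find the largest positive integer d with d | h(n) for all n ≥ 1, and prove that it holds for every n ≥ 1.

Computing the first values: h(1) = 2 and h(2) = 20; gcd(2, 20) = 2, so d ≤ 2.
We prove 2 | -4^n + 6^n for all n ≥ 1 by induction on n.
For the base case n = 1: h(1) = 2 = 2·(1), so 2 | h(1).
Inductive step: assume the claim holds for n = m, i.e. 2 | h(m). Then
6^{m+1} − 4^{m+1} = 6·6^m − 4·4^m = 6·(6^m − 4^m) + (2)·4^m. The first term is divisible by 2 by the inductive hypothesis, and the second term (2)·4^m is divisible by 2 since 2 | 2. Hence 2 | h(m+1).
This completes the induction.
Therefore the largest such d is 2.

d = 2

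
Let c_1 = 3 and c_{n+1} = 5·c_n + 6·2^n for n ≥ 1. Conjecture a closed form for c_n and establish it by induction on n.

Computing the first terms: c_1 = 3, c_2 = 27, c_3 = 159. This suggests c_n = -2^(n + 1) + 7·5^(n - 1).
Base step (n = 1): the formula gives 3 = 3 = c_1.
Inductive step: assume the claim holds for n = k, so c_k = -2^(k + 1) + 7·5^(k - 1).
Then c_{k+1} = 5·c_k + 6·2^k = 5·(-2^(k + 1) + 7·5^(k - 1)) + 6·2^k = -2^(k + 2) + 7·5^k = -2^((k+1) + 1) + 7·5^((k+1) - 1),
which is the claimed formula at n = k+1.
By the principle of mathematical induction, the result holds for all n ≥ 1.

c_n = -2^(n + 1) + 7·5^(n - 1)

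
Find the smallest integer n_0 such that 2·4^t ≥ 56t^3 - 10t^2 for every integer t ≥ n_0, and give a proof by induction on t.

At t = 6: 8192 < 11736, so the inequality fails and n_0 ≥ 7. We prove 2·4^t ≥ 56t^3 - 10t^2 for all t ≥ 7.
Base case (t = 7): 2·4^t = 32768 and 56t^3 - 10t^2 = 18718, so 32768 ≥ 18718.
Inductive step: suppose the statement holds for some m ≥ 7, so 2·4^m ≥ 56m^3 - 10m^2.
Then 2·4^(m + 1) = 4·(2·4^m) ≥ 4·(56m^3 - 10m^2).
Also, for m ≥ 7 we have 4·(56m^3 - 10m^2) ≥ 56(m+1)^3 - 10(m+1)^2, since 4·(56m^3 - 10m^2) − (56(m+1)^3 - 10(m+1)^2) = 168m^3 - 198m^2 - 148m - 46, which is nonnegative for all m ≥ 7.
Combining, 2·4^(m + 1) ≥ 56(m+1)^3 - 10(m+1)^2.
Hence, by induction on t, the claim holds for every t ≥ 7.
Hence the smallest such n_0 is 7.

n_0 = 7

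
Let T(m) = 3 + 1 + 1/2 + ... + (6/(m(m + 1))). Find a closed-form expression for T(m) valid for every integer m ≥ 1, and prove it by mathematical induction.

We claim T(m) = 6m/(m + 1) for all m ≥ 1.
Base step (m = 1): T(1) = 3, and the closed form gives 3. They agree.
Inductive step: suppose the statement holds for some r ≥ 1, so T(r) = 6r/(r + 1).
Then T(r+1) = T(r) + (6/((r + 1)(r + 2))) = (6r/(r + 1)) + (6/((r + 1)(r + 2))).
Simplifying, T(r+1) = 6(r + 1)/(r + 2) = 6(r+1)/((r+1) + 1),
which is the closed form with m = r+1.
By induction, the statement is established for all m ≥ 1.

T(m) = 6m/(m + 1)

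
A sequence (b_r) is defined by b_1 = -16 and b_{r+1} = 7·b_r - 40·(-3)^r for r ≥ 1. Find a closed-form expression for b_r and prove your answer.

Computing the first terms: b_1 = -16, b_2 = 8, b_3 = -304. This suggests b_r = 4(-3)^r - 4·7^(r - 1).
When r = 1: the formula gives -16 = -16 = b_1.
Inductive step: assume the claim holds for r = k, so b_k = 4(-3)^k - 4·7^(k - 1).
Then b_{k+1} = 7·b_k - 40·(-3)^k = 7·(4(-3)^k - 4·7^(k - 1)) - 40·(-3)^k = 4(-3)^(k + 1) - 4·7^k = 4(-3)^(k+1) - 4·7^((k+1) - 1),
which is the claimed formula at r = k+1.
By the principle of mathematical induction, the result holds for all r ≥ 1.

b_r = 4(-3)^r - 4·7^(r - 1)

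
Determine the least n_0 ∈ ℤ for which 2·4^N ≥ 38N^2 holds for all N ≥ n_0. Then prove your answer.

n_0 = 5

At N = 4: 512 < 608, so the inequality fails and n_0 ≥ 5. We prove 2·4^N ≥ 38N^2 for all N ≥ 5.
For the base case N = 5: 2·4^N = 2048 and 38N^2 = 950, so 2048 ≥ 950.
Inductive step: assume the claim holds for N = m, so 2·4^m ≥ 38m^2.
Then 2·4^(m + 1) = 4·(2·4^m) ≥ 4·(38m^2).
Also, for m ≥ 5 we have 4·(38m^2) ≥ 38(m+1)^2, since 4 ≥ (1 + 1/m)^2 for all m ≥ 5.
Combining, 2·4^(m + 1) ≥ 38(m+1)^2.
By induction, the statement is established for all N ≥ 5.
Hence the smallest such n_0 is 5.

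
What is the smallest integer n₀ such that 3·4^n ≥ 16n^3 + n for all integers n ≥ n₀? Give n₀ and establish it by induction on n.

n₀ = 5

At n = 4: 768 < 1028, so the inequality fails and n₀ ≥ 5. We prove 3·4^n ≥ 16n^3 + n for all n ≥ 5.
For the base case n = 5: 3·4^n = 3072 and 16n^3 + n = 2005, so 3072 ≥ 2005.
Inductive step: suppose the statement holds for some r ≥ 5, so 3·4^r ≥ 16r^3 + r.
Then 3·4^(r + 1) = 4·(3·4^r) ≥ 4·(16r^3 + r).
Also, for r ≥ 5 we have 4·(16r^3 + r) ≥ 16(r+1)^3 + (r+1), since 4·(16r^3 + r) − (16(r+1)^3 + (r+1)) = 48r^3 - 48r^2 - 45r - 17, which is nonnegative for all r ≥ 5.
Combining, 3·4^(r + 1) ≥ 16(r+1)^3 + (r+1).
By induction, the statement is established for all n ≥ 5.
Hence the smallest such n₀ is 5.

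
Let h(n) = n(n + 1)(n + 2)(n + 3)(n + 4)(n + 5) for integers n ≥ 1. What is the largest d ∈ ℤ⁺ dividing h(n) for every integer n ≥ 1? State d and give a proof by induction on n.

Computing the first values: h(1) = 720 and h(2) = 5040; gcd(720, 5040) = 720, so d ≤ 720.
We prove 720 | n(n + 1)(n + 2)(n + 3)(n + 4)(n + 5) for all n ≥ 1 by induction on n.
When n = 1: h(1) = 720 = 720·(1), so 720 | h(1).
Inductive step: suppose the statement holds for some k ≥ 1, i.e. 720 | h(k). Then
h(k+1) − h(k) = (k+1)·(k+2)·(k+3)·(k+4)·(k+5)·(k+6) − k·(k+1)·(k+2)·(k+3)·(k+4)·(k+5) = (k+1)·(k+2)·(k+3)·(k+4)·(k+5)·[(k+6) − k] = 6·(k+1)·(k+2)·(k+3)·(k+4)·(k+5). The product of 5 consecutive integers is divisible by (5)! = 120, so h(k+1) − h(k) is divisible by 6·120 = 720. By the inductive hypothesis 720 | h(k), hence 720 | h(k+1).
This completes the induction.
Therefore the largest such d is 720.

d = 720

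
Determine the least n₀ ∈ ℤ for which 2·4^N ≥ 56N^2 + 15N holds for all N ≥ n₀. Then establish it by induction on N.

At N = 4: 512 < 956, so the inequality fails and n₀ ≥ 5. We prove 2·4^N ≥ 56N^2 + 15N for all N ≥ 5.
Base step (N = 5): 2·4^N = 2048 and 56N^2 + 15N = 1475, so 2048 ≥ 1475.
Inductive step: assume the claim holds for N = r, so 2·4^r ≥ 56r^2 + 15r.
Then 2·4^(r + 1) = 4·(2·4^r) ≥ 4·(56r^2 + 15r).
Also, for r ≥ 5 we have 4·(56r^2 + 15r) ≥ 56(r+1)^2 + 15(r+1), since 4·(56r^2 + 15r) − (56(r+1)^2 + 15(r+1)) = 168r^2 - 67r - 71, which is nonnegative for all r ≥ 5.
Combining, 2·4^(r + 1) ≥ 56(r+1)^2 + 15(r+1).
By the principle of mathematical induction, the result holds for all N ≥ 5.
Hence the smallest such n₀ is 5.

n₀ = 5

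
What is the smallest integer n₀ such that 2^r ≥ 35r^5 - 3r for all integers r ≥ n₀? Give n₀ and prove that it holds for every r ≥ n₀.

n₀ = 30

At r = 29: 536870912 < 717890128, so the inequality fails and n₀ ≥ 30. We prove 2^r ≥ 35r^5 - 3r for all r ≥ 30.
For the base case r = 30: 2^r = 1073741824 and 35r^5 - 3r = 850499910, so 1073741824 ≥ 850499910.
For the inductive step, assume it holds for an arbitrary j ≥ 30, so 2^j ≥ 35j^5 - 3j.
Then 2^(j + 1) = 2·(2^j) ≥ 2·(35j^5 - 3j).
Also, for j ≥ 30 we have 2·(35j^5 - 3j) ≥ 35(j+1)^5 - 3(j+1), since 2·(35j^5 - 3j) − (35(j+1)^5 - 3(j+1)) = 35j^5 - 175j^4 - 350j^3 - 350j^2 - 178j - 32, which is nonnegative for all j ≥ 30.
Combining, 2^(j + 1) ≥ 35(j+1)^5 - 3(j+1).
This completes the induction.
Hence the smallest such n₀ is 30.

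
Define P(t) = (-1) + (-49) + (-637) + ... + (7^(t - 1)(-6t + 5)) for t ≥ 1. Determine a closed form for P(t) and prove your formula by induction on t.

We claim P(t) = 7^t(-t + 1) - 1 for all t ≥ 1.
Base step (t = 1): P(1) = -1, and the closed form gives -1. They agree.
Suppose the result is true for t = k, so P(k) = 7^k(-k + 1) - 1.
Then P(k+1) = P(k) + (7^k(-6k - 1)) = (7^k(-k + 1) - 1) + (7^k(-6k - 1)).
Simplifying, P(k+1) = -7·7^k·k - 1 = 7^(k+1)(-(k+1) + 1) - 1,
which is the closed form with t = k+1.
By induction, the statement is established for all t ≥ 1.

P(t) = 7^t(-t + 1) - 1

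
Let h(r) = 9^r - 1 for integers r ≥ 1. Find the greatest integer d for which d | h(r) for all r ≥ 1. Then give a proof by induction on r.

d = 8

Computing the first values: h(1) = 8 and h(2) = 80; gcd(8, 80) = 8, so d ≤ 8.
We prove 8 | 9^r - 1 for all r ≥ 1 by induction on r.
Base step (r = 1): h(1) = 8 = 8·(1), so 8 | h(1).
For the inductive step, assume it holds for an arbitrary k ≥ 1, i.e. 8 | h(k). Then
9^{k+1} − 1^{k+1} = 9·9^k − 1·1^k = 9·(9^k − 1^k) + (8)·1^k. The first term is divisible by 8 by the inductive hypothesis, and the second term (8)·1^k is divisible by 8 since 8 | 8. Hence 8 | h(k+1).
Hence, by induction on r, the claim holds for every r ≥ 1.
Therefore the largest such d is 8.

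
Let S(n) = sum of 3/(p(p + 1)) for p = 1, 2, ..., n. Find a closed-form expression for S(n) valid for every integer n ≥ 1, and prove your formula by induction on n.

We claim S(n) = 3n/(n + 1) for all n ≥ 1.
For the base case n = 1: S(1) = 3/2, and the closed form gives 3/2. They agree.
For the inductive step, assume it holds for an arbitrary p ≥ 1, so S(p) = 3p/(p + 1).
Then S(p+1) = S(p) + (3/((p + 1)(p + 2))) = (3p/(p + 1)) + (3/((p + 1)(p + 2))).
Simplifying, S(p+1) = 3(p + 1)/(p + 2) = 3(p+1)/((p+1) + 1),
which is the closed form with n = p+1.
Hence, by induction on n, the claim holds for every n ≥ 1.

S(n) = 3n/(n + 1)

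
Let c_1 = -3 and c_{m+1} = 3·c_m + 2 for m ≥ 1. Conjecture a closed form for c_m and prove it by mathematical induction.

Computing the first terms: c_1 = -3, c_2 = -7, c_3 = -19. This suggests c_m = -2·3^(m - 1) - 1.
When m = 1: the formula gives -3 = -3 = c_1.
Inductive step: suppose the statement holds for some k ≥ 1, so c_k = -2·3^(k - 1) - 1.
Then c_{k+1} = 3·c_k + 2 = 3·(-2·3^(k - 1) - 1) + 2 = -2·3^k - 1 = -2·3^((k+1) - 1) - 1,
which is the claimed formula at m = k+1.
This completes the induction.

c_m = -2·3^(m - 1) - 1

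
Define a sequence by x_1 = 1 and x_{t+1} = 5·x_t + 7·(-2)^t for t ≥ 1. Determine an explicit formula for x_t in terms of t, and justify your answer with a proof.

Computing the first terms: x_1 = 1, x_2 = -9, x_3 = -17. This suggests x_t = -(-2)^t - 5^(t - 1).
When t = 1: the formula gives 1 = 1 = x_1.
For the inductive step, assume it holds for an arbitrary i ≥ 1, so x_i = -(-2)^i - 5^(i - 1).
Then x_{i+1} = 5·x_i + 7·(-2)^i = 5·(-(-2)^i - 5^(i - 1)) + 7·(-2)^i = -(-2)^(i + 1) - 5^i = -(-2)^(i+1) - 5^((i+1) - 1),
which is the claimed formula at t = i+1.
By the principle of mathematical induction, the result holds for all t ≥ 1.

x_t = -(-2)^t - 5^(t - 1)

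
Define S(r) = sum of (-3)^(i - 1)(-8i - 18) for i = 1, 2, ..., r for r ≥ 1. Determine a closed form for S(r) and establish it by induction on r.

S(r) = (-3)^r(2r + 5) - 5

We claim S(r) = (-3)^r(2r + 5) - 5 for all r ≥ 1.
When r = 1: S(1) = -26, and the closed form gives -26. They agree.
Inductive step: assume the claim holds for r = i, so S(i) = (-3)^i(2i + 5) - 5.
Then S(i+1) = S(i) + ((-3)^i(-8i - 26)) = ((-3)^i(2i + 5) - 5) + ((-3)^i(-8i - 26)).
Simplifying, S(i+1) = -6(-3)^i·i - 21(-3)^i - 5 = (-3)^(i+1)(2(i+1) + 5) - 5,
which is the closed form with r = i+1.
This completes the induction.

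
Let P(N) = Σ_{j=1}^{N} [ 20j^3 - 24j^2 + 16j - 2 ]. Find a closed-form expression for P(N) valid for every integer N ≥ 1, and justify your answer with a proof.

P(N) = N(5N^3 + 2N^2 + N + 2)

We claim P(N) = N(5N^3 + 2N^2 + N + 2) for all N ≥ 1.
Base case (N = 1): P(1) = 10, and the closed form gives 10. They agree.
For the inductive step, assume it holds for an arbitrary j ≥ 1, so P(j) = j(5j^3 + 2j^2 + j + 2).
Then P(j+1) = P(j) + (20j^3 + 36j^2 + 28j + 10) = (j(5j^3 + 2j^2 + j + 2)) + (20j^3 + 36j^2 + 28j + 10).
Simplifying, P(j+1) = (j + 1)(5j^3 + 17j^2 + 20j + 10) = (j+1)(5(j+1)^3 + 2(j+1)^2 + (j+1) + 2),
which is the closed form with N = j+1.
This completes the induction.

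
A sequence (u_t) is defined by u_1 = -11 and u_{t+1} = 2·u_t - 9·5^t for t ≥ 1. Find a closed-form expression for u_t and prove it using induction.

Computing the first terms: u_1 = -11, u_2 = -67, u_3 = -359. This suggests u_t = 2^(t + 1) - 3·5^t.
Base case (t = 1): the formula gives -11 = -11 = u_1.
Inductive step: suppose the statement holds for some i ≥ 1, so u_i = 2^(i + 1) - 3·5^i.
Then u_{i+1} = 2·u_i - 9·5^i = 2·(2^(i + 1) - 3·5^i) - 9·5^i = 2^(i + 2) - 3·5^(i + 1) = 2^((i+1) + 1) - 3·5^(i+1),
which is the claimed formula at t = i+1.
Hence, by induction on t, the claim holds for every t ≥ 1.

u_t = 2^(t + 1) - 3·5^t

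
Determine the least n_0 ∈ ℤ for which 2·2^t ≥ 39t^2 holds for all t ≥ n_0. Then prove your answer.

At t = 11: 4096 < 4719, so the inequality fails and n_0 ≥ 12. We prove 2·2^t ≥ 39t^2 for all t ≥ 12.
For the base case t = 12: 2·2^t = 8192 and 39t^2 = 5616, so 8192 ≥ 5616.
Inductive step: assume the claim holds for t = i, so 2·2^i ≥ 39i^2.
Then 2·2^(i + 1) = 2·(2·2^i) ≥ 2·(39i^2).
Also, for i ≥ 12 we have 2·(39i^2) ≥ 39(i+1)^2, since 2 ≥ (1 + 1/i)^2 for all i ≥ 12.
Combining, 2·2^(i + 1) ≥ 39(i+1)^2.
By the principle of mathematical induction, the result holds for all t ≥ 12.
Hence the smallest such n_0 is 12.

n_0 = 12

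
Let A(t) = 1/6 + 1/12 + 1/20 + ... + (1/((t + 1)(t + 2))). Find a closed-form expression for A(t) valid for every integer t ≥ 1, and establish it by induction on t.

A(t) = t/(2(t + 2))

We claim A(t) = t/(2(t + 2)) for all t ≥ 1.
Base step (t = 1): A(1) = 1/6, and the closed form gives 1/6. They agree.
For the inductive step, assume it holds for an arbitrary i ≥ 1, so A(i) = i/(2(i + 2)).
Then A(i+1) = A(i) + (1/((i + 2)(i + 3))) = (i/(2(i + 2))) + (1/((i + 2)(i + 3))).
Simplifying, A(i+1) = (i + 1)/(2(i + 3)) = (i+1)/(2((i+1) + 2)),
which is the closed form with t = i+1.
This completes the induction.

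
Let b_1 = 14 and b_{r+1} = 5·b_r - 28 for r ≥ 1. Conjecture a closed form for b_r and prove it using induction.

b_r = 7·5^(r - 1) + 7

Computing the first terms: b_1 = 14, b_2 = 42, b_3 = 182. This suggests b_r = 7·5^(r - 1) + 7.
Base case (r = 1): the formula gives 14 = 14 = b_1.
For the inductive step, assume it holds for an arbitrary p ≥ 1, so b_p = 7·5^(p - 1) + 7.
Then b_{p+1} = 5·b_p - 28 = 5·(7·5^(p - 1) + 7) - 28 = 7·5^p + 7 = 7·5^((p+1) - 1) + 7,
which is the claimed formula at r = p+1.
By induction, the statement is established for all r ≥ 1.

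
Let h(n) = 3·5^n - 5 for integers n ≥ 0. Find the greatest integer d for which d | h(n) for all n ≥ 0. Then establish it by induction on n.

Computing the first values: h(0) = -2 and h(1) = 10; gcd(-2, 10) = 2, so d ≤ 2.
We prove 2 | 3·5^n - 5 for all n ≥ 0 by induction on n.
For the base case n = 0: h(0) = -2 = 2·(-1), so 2 | h(0).
Inductive step: suppose the statement holds for some k ≥ 0, i.e. 2 | h(k). Then
h(k+1) = 3·5^(k+1) - 5 = 5·(3·5^k - 5) + 20 = 5·h(k) + 20. The first term is divisible by 2 by the inductive hypothesis, and 20 is divisible by 2. Hence 2 | h(k+1).
By induction, the statement is established for all n ≥ 0.
Therefore the largest such d is 2.

d = 2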